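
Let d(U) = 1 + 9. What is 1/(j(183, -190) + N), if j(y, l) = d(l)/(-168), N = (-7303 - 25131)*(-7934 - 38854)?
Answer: 84/127471847323 ≈ 6.5897e-10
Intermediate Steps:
d(U) = 10
N = 1517521992 (N = -32434*(-46788) = 1517521992)
j(y, l) = -5/84 (j(y, l) = 10/(-168) = 10*(-1/168) = -5/84)
1/(j(183, -190) + N) = 1/(-5/84 + 1517521992) = 1/(127471847323/84) = 84/127471847323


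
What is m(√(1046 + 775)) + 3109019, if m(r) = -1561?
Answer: 3107458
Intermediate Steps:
m(√(1046 + 775)) + 3109019 = -1561 + 3109019 = 3107458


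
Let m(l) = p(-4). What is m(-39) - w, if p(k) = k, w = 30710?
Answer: -30714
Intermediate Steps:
m(l) = -4
m(-39) - w = -4 - 1*30710 = -4 - 30710 = -30714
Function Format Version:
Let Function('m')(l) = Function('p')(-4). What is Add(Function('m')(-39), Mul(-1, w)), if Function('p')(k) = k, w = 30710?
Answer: -30714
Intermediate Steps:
Function('m')(l) = -4
Add(Function('m')(-39), Mul(-1, w)) = Add(-4, Mul(-1, 30710)) = Add(-4, -30710) = -30714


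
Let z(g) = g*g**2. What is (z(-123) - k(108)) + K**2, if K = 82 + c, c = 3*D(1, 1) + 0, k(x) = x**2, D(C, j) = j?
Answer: -1865306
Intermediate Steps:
c = 3 (c = 3*1 + 0 = 3 + 0 = 3)
z(g) = g**3
K = 85 (K = 82 + 3 = 85)
(z(-123) - k(108)) + K**2 = ((-123)**3 - 1*108**2) + 85**2 = (-1860867 - 1*11664) + 7225 = (-1860867 - 11664) + 7225 = -1872531 + 7225 = -1865306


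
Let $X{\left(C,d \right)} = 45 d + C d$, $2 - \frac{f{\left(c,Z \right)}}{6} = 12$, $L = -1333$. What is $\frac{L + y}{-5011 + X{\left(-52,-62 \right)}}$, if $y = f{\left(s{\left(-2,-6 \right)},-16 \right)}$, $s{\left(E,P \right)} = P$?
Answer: $\frac{7}{23} \approx 0.30435$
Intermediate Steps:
$f{\left(c,Z \right)} = -60$ ($f{\left(c,Z \right)} = 12 - 72 = -60$)
$y = -60$
$\frac{L + y}{-5011 + X{\left(-52,-62 \right)}} = \frac{-1333 - 60}{-5011 - 62 \left(45 - 52\right)} = - \frac{1393}{-5011 - -434} = - \frac{1393}{-5011 + 434} = - \frac{1393}{-4577} = \left(-1393\right) \left(- \frac{1}{4577}\right) = \frac{7}{23}$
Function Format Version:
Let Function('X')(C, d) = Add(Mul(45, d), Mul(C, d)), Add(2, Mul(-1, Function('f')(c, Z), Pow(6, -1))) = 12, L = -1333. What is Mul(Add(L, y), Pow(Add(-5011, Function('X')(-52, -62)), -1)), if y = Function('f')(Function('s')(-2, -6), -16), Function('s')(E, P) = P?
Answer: Rational(7, 23) ≈ 0.30435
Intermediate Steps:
Function('f')(c, Z) = -60 (Function('f')(c, Z) = Add(12, Mul(-6, 12)) = Add(12, -72) = -60)
y = -60
Mul(Add(L, y), Pow(Add(-5011, Function('X')(-52, -62)), -1)) = Mul(Add(-1333, -60), Pow(Add(-5011, Mul(-62, Add(45, -52))), -1)) = Mul(-1393, Pow(Add(-5011, Mul(-62, -7)), -1)) = Mul(-1393, Pow(Add(-5011, 434), -1)) = Mul(-1393, Pow(-4577, -1)) = Mul(-1393, Rational(-1, 4577)) = Rational(7, 23)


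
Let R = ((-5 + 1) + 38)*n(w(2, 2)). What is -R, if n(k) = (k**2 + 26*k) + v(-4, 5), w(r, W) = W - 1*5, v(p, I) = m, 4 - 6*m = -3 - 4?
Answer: 6851/3 ≈ 2283.7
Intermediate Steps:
m = 11/6 (m = 2/3 - (-3 - 4)/6 = 2/3 - 1/6*(-7) = 2/3 + 7/6 = 11/6 ≈ 1.8333)
v(p, I) = 11/6
w(r, W) = -5 + W (w(r, W) = W - 5 = -5 + W)
n(k) = 11/6 + k**2 + 26*k (n(k) = (k**2 + 26*k) + 11/6 = 11/6 + k**2 + 26*k)
R = -6851/3 (R = ((-5 + 1) + 38)*(11/6 + (-5 + 2)**2 + 26*(-5 + 2)) = (-4 + 38)*(11/6 + (-3)**2 + 26*(-3)) = 34*(11/6 + 9 - 78) = 34*(-403/6) = -6851/3 ≈ -2283.7)
-R = -1*(-6851/3) = 6851/3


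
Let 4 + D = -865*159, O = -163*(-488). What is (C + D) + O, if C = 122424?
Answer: 64429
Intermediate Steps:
O = 79544
D = -137539 (D = -4 - 865*159 = -4 - 137535 = -137539)
(C + D) + O = (122424 - 137539) + 79544 = -15115 + 79544 = 64429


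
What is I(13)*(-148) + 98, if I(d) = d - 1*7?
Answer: -790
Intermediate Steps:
I(d) = -7 + d (I(d) = d - 7 = -7 + d)
I(13)*(-148) + 98 = (-7 + 13)*(-148) + 98 = 6*(-148) + 98 = -888 + 98 = -790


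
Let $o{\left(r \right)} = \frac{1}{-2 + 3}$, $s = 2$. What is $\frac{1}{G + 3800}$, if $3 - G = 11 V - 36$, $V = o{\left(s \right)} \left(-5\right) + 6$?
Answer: $\frac{1}{3828} \approx 0.00026123$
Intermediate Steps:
$o{\left(r \right)} = 1$ ($o{\left(r \right)} = 1^{-1} = 1$)
$V = 1$ ($V = 1 \left(-5\right) + 6 = -5 + 6 = 1$)
$G = 28$ ($G = 3 - \left(11 \cdot 1 - 36\right) = 3 - \left(11 - 36\right) = 3 - -25 = 3 + 25 = 28$)
$\frac{1}{G + 3800} = \frac{1}{28 + 3800} = \frac{1}{3828}$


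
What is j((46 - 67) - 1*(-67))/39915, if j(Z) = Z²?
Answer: 2116/39915 ≈ 0.053013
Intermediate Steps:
j((46 - 67) - 1*(-67))/39915 = ((46 - 67) - 1*(-67))²/39915 = (-21 + 67)²*(1/39915) = 46²*(1/39915) = 2116*(1/39915) = 2116/39915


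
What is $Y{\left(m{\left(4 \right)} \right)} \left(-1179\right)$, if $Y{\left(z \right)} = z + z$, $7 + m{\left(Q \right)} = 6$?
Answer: $2358$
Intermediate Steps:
$m{\left(Q \right)} = -1$ ($m{\left(Q \right)} = -7 + 6 = -1$)
$Y{\left(z \right)} = 2 z$
$Y{\left(m{\left(4 \right)} \right)} \left(-1179\right) = 2 \left(-1\right) \left(-1179\right) = \left(-2\right) \left(-1179\right) = 2358$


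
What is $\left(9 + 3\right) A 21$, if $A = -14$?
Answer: $-3528$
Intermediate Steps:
$\left(9 + 3\right) A 21 = \left(9 + 3\right) \left(-14\right) 21 = 12 \left(-14\right) 21 = \left(-168\right) 21 = -3528$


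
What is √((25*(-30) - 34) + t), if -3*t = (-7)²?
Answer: 49*I*√3/3 ≈ 28.29*I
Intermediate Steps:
t = -49/3 (t = -⅓*(-7)² = -⅓*49 = -49/3 ≈ -16.333)
√((25*(-30) - 34) + t) = √((25*(-30) - 34) - 49/3) = √((-750 - 34) - 49/3) = √(-784 - 49/3) = √(-2401/3) = 49*I*√3/3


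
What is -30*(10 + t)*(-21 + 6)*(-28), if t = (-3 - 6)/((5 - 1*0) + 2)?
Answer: -109800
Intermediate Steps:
t = -9/7 (t = -9/((5 + 0) + 2) = -9/(5 + 2) = -9/7 ≈ -1.2857)
-30*(10 + t)*(-21 + 6)*(-28) = -30*(10 - 9/7)*(-21 + 6)*(-28) = -1830*(-15)/7*(-28) = -30*(-915/7)*(-28) = (27450/7)*(-28) = -109800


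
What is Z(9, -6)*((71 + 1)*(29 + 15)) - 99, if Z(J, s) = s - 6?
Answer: -38115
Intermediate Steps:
Z(J, s) = -6 + s
Z(9, -6)*((71 + 1)*(29 + 15)) - 99 = (-6 - 6)*((71 + 1)*(29 + 15)) - 99 = -864*44 - 99 = -12*3168 - 99 = -38016 - 99 = -38115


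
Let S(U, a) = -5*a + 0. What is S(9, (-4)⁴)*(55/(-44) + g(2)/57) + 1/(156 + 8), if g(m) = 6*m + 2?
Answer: 12017977/9348 ≈ 1285.6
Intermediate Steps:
g(m) = 2 + 6*m
S(U, a) = -5*a
S(9, (-4)⁴)*(55/(-44) + g(2)/57) + 1/(156 + 8) = (-5*(-4)⁴)*(55/(-44) + (2 + 6*2)/57) + 1/(156 + 8) = (-5*256)*(55*(-1/44) + (2 + 12)*(1/57)) + 1/164 = -1280*(-5/4 + 14*(1/57)) + 1/164 = -1280*(-5/4 + 14/57) + 1/164 = -1280*(-229/228) + 1/164 = 73280/57 + 1/164 = 12017977/9348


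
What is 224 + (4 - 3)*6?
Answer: 230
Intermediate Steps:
224 + (4 - 3)*6 = 224 + 1*6 = 224 + 6 = 230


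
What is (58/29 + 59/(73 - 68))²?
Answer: 4761/25 ≈ 190.44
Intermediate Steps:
(58/29 + 59/(73 - 68))² = (58*(1/29) + 59/5)² = (2 + 59*(⅕))² = (2 + 59/5)² = (69/5)² = 4761/25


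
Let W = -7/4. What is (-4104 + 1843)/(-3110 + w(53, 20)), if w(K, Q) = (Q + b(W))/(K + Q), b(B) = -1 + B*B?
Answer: 2640848/3632127 ≈ 0.72708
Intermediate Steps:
W = -7/4 (W = -7*1/4 = -7/4 ≈ -1.7500)
b(B) = -1 + B**2
w(K, Q) = (33/16 + Q)/(K + Q) (w(K, Q) = (Q + (-1 + (-7/4)**2))/(K + Q) = (Q + (-1 + 49/16))/(K + Q) = (Q + 33/16)/(K + Q) = (33/16 + Q)/(K + Q))
(-4104 + 1843)/(-3110 + w(53, 20)) = (-4104 + 1843)/(-3110 + (33/16 + 20)/(53 + 20)) = -2261/(-3110 + (353/16)/73) = -2261/(-3110 + (1/73)*(353/16)) = -2261/(-3110 + 353/1168) = -2261/(-3632127/1168) = -2261*(-1168/3632127) = 2640848/3632127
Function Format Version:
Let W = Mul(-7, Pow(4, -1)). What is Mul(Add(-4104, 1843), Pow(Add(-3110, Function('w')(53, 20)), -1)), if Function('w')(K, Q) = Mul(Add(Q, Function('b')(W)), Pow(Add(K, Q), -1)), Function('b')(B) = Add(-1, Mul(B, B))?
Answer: Rational(2640848, 3632127) ≈ 0.72708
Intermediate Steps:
W = Rational(-7, 4) (W = Mul(-7, Rational(1, 4)) = Rational(-7, 4) ≈ -1.7500)
Function('b')(B) = Add(-1, Pow(B, 2))
Function('w')(K, Q) = Mul(Pow(Add(K, Q), -1), Add(Rational(33, 16), Q)) (Function('w')(K, Q) = Mul(Add(Q, Add(-1, Pow(Rational(-7, 4), 2))), Pow(Add(K, Q), -1)) = Mul(Add(Q, Add(-1, Rational(49, 16))), Pow(Add(K, Q), -1)) = Mul(Add(Q, Rational(33, 16)), Pow(Add(K, Q), -1)) = Mul(Add(Rational(33, 16), Q), Pow(Add(K, Q), -1)) = Mul(Pow(Add(K, Q), -1), Add(Rational(33, 16), Q)))
Mul(Add(-4104, 1843), Pow(Add(-3110, Function('w')(53, 20)), -1)) = Mul(Add(-4104, 1843), Pow(Add(-3110, Mul(Pow(Add(53, 20), -1), Add(Rational(33, 16), 20))), -1)) = Mul(-2261, Pow(Add(-3110, Mul(Pow(73, -1), Rational(353, 16))), -1)) = Mul(-2261, Pow(Add(-3110, Mul(Rational(1, 73), Rational(353, 16))), -1)) = Mul(-2261, Pow(Add(-3110, Rational(353, 1168)), -1)) = Mul(-2261, Pow(Rational(-3632127, 1168), -1)) = Mul(-2261, Rational(-1168, 3632127)) = Rational(2640848, 3632127)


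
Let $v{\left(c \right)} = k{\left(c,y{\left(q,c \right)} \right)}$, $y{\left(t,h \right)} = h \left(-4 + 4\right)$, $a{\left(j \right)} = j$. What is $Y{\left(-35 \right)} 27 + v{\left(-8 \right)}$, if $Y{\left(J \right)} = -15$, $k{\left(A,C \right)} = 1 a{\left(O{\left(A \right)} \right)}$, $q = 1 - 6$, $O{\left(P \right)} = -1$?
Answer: $-406$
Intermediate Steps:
$q = -5$ ($q = 1 - 6 = -5$)
$y{\left(t,h \right)} = 0$ ($y{\left(t,h \right)} = h 0 = 0$)
$k{\left(A,C \right)} = -1$ ($k{\left(A,C \right)} = 1 \left(-1\right) = -1$)
$v{\left(c \right)} = -1$
$Y{\left(-35 \right)} 27 + v{\left(-8 \right)} = \left(-15\right) 27 - 1 = -405 - 1 = -406$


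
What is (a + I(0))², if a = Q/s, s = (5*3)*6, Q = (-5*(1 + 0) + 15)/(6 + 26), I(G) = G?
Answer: 1/82944 ≈ 1.2056e-5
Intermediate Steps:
Q = 5/16 (Q = (-5*1 + 15)/32 = (-5 + 15)*(1/32) = 10*(1/32) = 5/16 ≈ 0.31250)
s = 90 (s = 15*6 = 90)
a = 1/288 (a = (5/16)/90 = (5/16)*(1/90) = 1/288 ≈ 0.0034722)
(a + I(0))² = (1/288 + 0)² = (1/288)² = 1/82944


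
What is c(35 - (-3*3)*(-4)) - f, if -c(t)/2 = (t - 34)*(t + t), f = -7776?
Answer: 7636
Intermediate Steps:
c(t) = -4*t*(-34 + t) (c(t) = -2*(t - 34)*(t + t) = -2*(-34 + t)*2*t = -4*t*(-34 + t))
c(35 - (-3*3)*(-4)) - f = 4*(35 - (-3*3)*(-4))*(34 - (35 - (-3*3)*(-4))) - 1*(-7776) = 4*(35 - (-9)*(-4))*(34 - (35 - (-9)*(-4))) + 7776 = 4*(35 - 1*36)*(34 - (35 - 1*36)) + 7776 = 4*(35 - 36)*(34 - (35 - 36)) + 7776 = 4*(-1)*(34 - 1*(-1)) + 7776 = 4*(-1)*(34 + 1) + 7776 = 4*(-1)*35 + 7776 = -140 + 7776 = 7636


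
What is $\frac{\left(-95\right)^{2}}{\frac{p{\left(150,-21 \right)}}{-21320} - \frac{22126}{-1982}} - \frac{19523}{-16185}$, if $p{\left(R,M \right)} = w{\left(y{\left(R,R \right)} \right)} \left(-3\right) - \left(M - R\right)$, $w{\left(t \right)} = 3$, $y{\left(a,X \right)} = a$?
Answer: $\frac{1545389093783107}{1907423436165} \approx 810.2$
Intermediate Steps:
$p{\left(R,M \right)} = -9 + R - M$ ($p{\left(R,M \right)} = 3 \left(-3\right) - \left(M - R\right) = -9 - \left(M - R\right) = -9 + R - M$)
$\frac{\left(-95\right)^{2}}{\frac{p{\left(150,-21 \right)}}{-21320} - \frac{22126}{-1982}} - \frac{19523}{-16185} = \frac{\left(-95\right)^{2}}{\frac{-9 + 150 - -21}{-21320} - \frac{22126}{-1982}} - \frac{19523}{-16185} = \frac{9025}{\left(-9 + 150 + 21\right) \left(- \frac{1}{21320}\right) - - \frac{11063}{991}} - - \frac{19523}{16185} = \frac{9025}{162 \left(- \frac{1}{21320}\right) + \frac{11063}{991}} + \frac{19523}{16185} = \frac{9025}{- \frac{81}{10660} + \frac{11063}{991}} + \frac{19523}{16185} = \frac{9025}{\frac{117851309}{10564060}} + \frac{19523}{16185} = 9025 \cdot \frac{10564060}{117851309} + \frac{19523}{16185} = \frac{95340641500}{117851309} + \frac{19523}{16185} = \frac{1545389093783107}{1907423436165}$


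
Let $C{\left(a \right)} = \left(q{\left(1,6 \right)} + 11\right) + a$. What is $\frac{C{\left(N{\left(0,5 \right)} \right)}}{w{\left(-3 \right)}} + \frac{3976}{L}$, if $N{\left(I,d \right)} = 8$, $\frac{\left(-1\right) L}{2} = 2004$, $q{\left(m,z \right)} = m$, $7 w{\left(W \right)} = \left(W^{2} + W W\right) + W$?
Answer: $\frac{1393}{167} \approx 8.3413$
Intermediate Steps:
$w{\left(W \right)} = \frac{W}{7} + \frac{2 W^{2}}{7}$ ($w{\left(W \right)} = \frac{\left(W^{2} + W W\right) + W}{7} = \frac{\left(W^{2} + W^{2}\right) + W}{7} = \frac{2 W^{2} + W}{7} = \frac{W + 2 W^{2}}{7} = \frac{W}{7} + \frac{2 W^{2}}{7}$)
$L = -4008$ ($L = \left(-2\right) 2004 = -4008$)
$C{\left(a \right)} = 12 + a$ ($C{\left(a \right)} = \left(1 + 11\right) + a = 12 + a$)
$\frac{C{\left(N{\left(0,5 \right)} \right)}}{w{\left(-3 \right)}} + \frac{3976}{L} = \frac{12 + 8}{\frac{1}{7} \left(-3\right) \left(1 + 2 \left(-3\right)\right)} + \frac{3976}{-4008} = \frac{20}{\frac{1}{7} \left(-3\right) \left(1 - 6\right)} + 3976 \left(- \frac{1}{4008}\right) = \frac{20}{\frac{1}{7} \left(-3\right) \left(-5\right)} - \frac{497}{501} = \frac{20}{\frac{15}{7}} - \frac{497}{501} = 20 \cdot \frac{7}{15} - \frac{497}{501} = \frac{28}{3} - \frac{497}{501} = \frac{1393}{167}$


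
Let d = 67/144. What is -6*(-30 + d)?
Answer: 4253/24 ≈ 177.21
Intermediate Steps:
d = 67/144 (d = 67*(1/144) = 67/144 ≈ 0.46528)
-6*(-30 + d) = -6*(-30 + 67/144) = -6*(-4253/144) = 4253/24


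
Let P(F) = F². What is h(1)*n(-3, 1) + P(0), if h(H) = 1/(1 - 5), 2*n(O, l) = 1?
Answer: -⅛ ≈ -0.12500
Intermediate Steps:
n(O, l) = ½ (n(O, l) = (½)*1 = ½)
h(H) = -¼ (h(H) = 1/(-4) = -¼)
h(1)*n(-3, 1) + P(0) = -¼*½ + 0² = -⅛ + 0 = -⅛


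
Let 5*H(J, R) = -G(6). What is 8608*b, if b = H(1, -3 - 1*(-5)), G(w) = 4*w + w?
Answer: -51648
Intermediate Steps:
G(w) = 5*w
H(J, R) = -6 (H(J, R) = (-5*6)/5 = (-1*30)/5 = (1/5)*(-30) = -6)
b = -6
8608*b = 8608*(-6) = -51648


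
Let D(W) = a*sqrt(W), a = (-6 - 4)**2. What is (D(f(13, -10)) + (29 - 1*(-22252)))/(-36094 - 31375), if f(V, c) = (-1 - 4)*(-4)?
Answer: -22281/67469 - 200*sqrt(5)/67469 ≈ -0.33687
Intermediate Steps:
a = 100 (a = (-10)**2 = 100)
f(V, c) = 20 (f(V, c) = -5*(-4) = 20)
D(W) = 100*sqrt(W)
(D(f(13, -10)) + (29 - 1*(-22252)))/(-36094 - 31375) = (100*sqrt(20) + (29 - 1*(-22252)))/(-36094 - 31375) = (100*(2*sqrt(5)) + (29 + 22252))/(-67469) = (200*sqrt(5) + 22281)*(-1/67469) = (22281 + 200*sqrt(5))*(-1/67469) = -22281/67469 - 200*sqrt(5)/67469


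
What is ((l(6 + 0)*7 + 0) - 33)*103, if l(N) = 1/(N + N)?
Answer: -40067/12 ≈ -3338.9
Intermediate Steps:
l(N) = 1/(2*N)
((l(6 + 0)*7 + 0) - 33)*103 = (((1/(2*(6 + 0)))*7 + 0) - 33)*103 = ((((½)/6)*7 + 0) - 33)*103 = ((((½)*(⅙))*7 + 0) - 33)*103 = (((1/12)*7 + 0) - 33)*103 = ((7/12 + 0) - 33)*103 = (7/12 - 33)*103 = -389/12*103 = -40067/12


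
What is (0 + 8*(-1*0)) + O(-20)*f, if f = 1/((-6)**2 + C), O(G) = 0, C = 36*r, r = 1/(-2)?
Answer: 0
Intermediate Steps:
r = -1/2 ≈ -0.50000
C = -18 (C = 36*(-1/2) = -18)
f = 1/18 (f = 1/((-6)**2 - 18) = 1/(36 - 18) = 1/18 ≈ 0.055556)
(0 + 8*(-1*0)) + O(-20)*f = (0 + 8*(-1*0)) + 0*(1/18) = (0 + 8*0) + 0 = (0 + 0) + 0 = 0 + 0 = 0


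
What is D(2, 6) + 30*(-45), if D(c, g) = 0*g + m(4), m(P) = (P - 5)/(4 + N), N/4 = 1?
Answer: -10801/8 ≈ -1350.1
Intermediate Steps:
N = 4 (N = 4*1 = 4)
m(P) = -5/8 + P/8 (m(P) = (P - 5)/(4 + 4) = (-5 + P)/8 = (-5 + P)*(⅛) = -5/8 + P/8)
D(c, g) = -⅛ (D(c, g) = 0*g + (-5/8 + (⅛)*4) = 0 + (-5/8 + ½) = 0 - ⅛ = -⅛)
D(2, 6) + 30*(-45) = -⅛ + 30*(-45) = -⅛ - 1350 = -10801/8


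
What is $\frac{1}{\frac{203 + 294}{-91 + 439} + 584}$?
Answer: $\frac{348}{203729} \approx 0.0017082$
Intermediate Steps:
$\frac{1}{\frac{203 + 294}{-91 + 439} + 584} = \frac{1}{\frac{497}{348} + 584} = \frac{1}{\frac{203729}{348}} = \frac{348}{203729}$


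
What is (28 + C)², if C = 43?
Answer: 5041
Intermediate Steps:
(28 + C)² = (28 + 43)² = 71² = 5041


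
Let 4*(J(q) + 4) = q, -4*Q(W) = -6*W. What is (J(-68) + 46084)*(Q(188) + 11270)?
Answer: 532119776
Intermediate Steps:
Q(W) = 3*W/2 (Q(W) = -(-3)*W/2 = 3*W/2)
J(q) = -4 + q/4
(J(-68) + 46084)*(Q(188) + 11270) = ((-4 + (1/4)*(-68)) + 46084)*((3/2)*188 + 11270) = ((-4 - 17) + 46084)*(282 + 11270) = (-21 + 46084)*11552 = 46063*11552 = 532119776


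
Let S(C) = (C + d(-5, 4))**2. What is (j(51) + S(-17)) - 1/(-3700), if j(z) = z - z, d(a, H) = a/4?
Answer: 4929329/14800 ≈ 333.06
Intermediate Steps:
d(a, H) = a/4 (d(a, H) = a*(1/4) = a/4)
j(z) = 0
S(C) = (-5/4 + C)**2 (S(C) = (C + (1/4)*(-5))**2 = (C - 5/4)**2 = (-5/4 + C)**2)
(j(51) + S(-17)) - 1/(-3700) = (0 + (-5 + 4*(-17))**2/16) - 1/(-3700) = (0 + (-5 - 68)**2/16) - 1*(-1/3700) = (0 + (1/16)*(-73)**2) + 1/3700 = (0 + (1/16)*5329) + 1/3700 = (0 + 5329/16) + 1/3700 = 5329/16 + 1/3700 = 4929329/14800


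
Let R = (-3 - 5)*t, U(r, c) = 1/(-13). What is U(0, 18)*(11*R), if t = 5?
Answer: 440/13 ≈ 33.846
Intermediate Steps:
U(r, c) = -1/13
R = -40 (R = (-3 - 5)*5 = -8*5 = -40)
U(0, 18)*(11*R) = -11*(-40)/13 = -1/13*(-440) = 440/13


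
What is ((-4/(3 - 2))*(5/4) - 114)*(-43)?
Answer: 5117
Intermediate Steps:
((-4/(3 - 2))*(5/4) - 114)*(-43) = ((-4/1)*(5*(¼)) - 114)*(-43) = ((1*(-4))*(5/4) - 114)*(-43) = (-4*5/4 - 114)*(-43) = (-5 - 114)*(-43) = -119*(-43) = 5117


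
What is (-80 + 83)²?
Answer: 9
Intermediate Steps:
(-80 + 83)² = 3² = 9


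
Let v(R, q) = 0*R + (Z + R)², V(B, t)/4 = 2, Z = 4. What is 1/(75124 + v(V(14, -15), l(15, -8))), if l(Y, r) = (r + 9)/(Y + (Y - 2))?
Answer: 1/75268 ≈ 1.3286e-5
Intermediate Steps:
V(B, t) = 8 (V(B, t) = 4*2 = 8)
l(Y, r) = (9 + r)/(-2 + 2*Y) (l(Y, r) = (9 + r)/(Y + (-2 + Y)) = (9 + r)/(-2 + 2*Y))
v(R, q) = (4 + R)² (v(R, q) = 0*R + (4 + R)² = 0 + (4 + R)² = (4 + R)²)
1/(75124 + v(V(14, -15), l(15, -8))) = 1/(75124 + (4 + 8)²) = 1/(75124 + 12²) = 1/(75124 + 144) = 1/75268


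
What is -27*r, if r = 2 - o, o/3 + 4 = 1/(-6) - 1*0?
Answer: -783/2 ≈ -391.50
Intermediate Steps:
o = -25/2 (o = -12 + 3*(1/(-6) - 1*0) = -12 + 3*(-⅙ + 0) = -12 + 3*(-⅙) = -12 - ½ = -25/2 ≈ -12.500)
r = 29/2 (r = 2 - 1*(-25/2) = 2 + 25/2 = 29/2 ≈ 14.500)
-27*r = -27*29/2 = -783/2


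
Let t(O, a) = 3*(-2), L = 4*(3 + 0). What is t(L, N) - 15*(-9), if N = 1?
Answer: 129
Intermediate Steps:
L = 12 (L = 4*3 = 12)
t(O, a) = -6
t(L, N) - 15*(-9) = -6 - 15*(-9) = -6 + 135 = 129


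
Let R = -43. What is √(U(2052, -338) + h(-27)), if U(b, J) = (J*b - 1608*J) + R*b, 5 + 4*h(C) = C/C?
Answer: I*√238309 ≈ 488.17*I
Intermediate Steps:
h(C) = -1 (h(C) = -5/4 + (C/C)/4 = -5/4 + (¼)*1 = -5/4 + ¼ = -1)
U(b, J) = -1608*J - 43*b + J*b (U(b, J) = (J*b - 1608*J) - 43*b = (-1608*J + J*b) - 43*b = -1608*J - 43*b + J*b)
√(U(2052, -338) + h(-27)) = √((-1608*(-338) - 43*2052 - 338*2052) - 1) = √((543504 - 88236 - 693576) - 1) = √(-238308 - 1) = √(-238309) = I*√238309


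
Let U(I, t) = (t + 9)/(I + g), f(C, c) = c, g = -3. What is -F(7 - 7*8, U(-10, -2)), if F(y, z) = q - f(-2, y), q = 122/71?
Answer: -3601/71 ≈ -50.718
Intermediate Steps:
q = 122/71 (q = 122*(1/71) = 122/71 ≈ 1.7183)
U(I, t) = (9 + t)/(-3 + I) (U(I, t) = (t + 9)/(I - 3) = (9 + t)/(-3 + I))
F(y, z) = 122/71 - y
-F(7 - 7*8, U(-10, -2)) = -(122/71 - (7 - 7*8)) = -(122/71 - (7 - 56)) = -(122/71 - 1*(-49)) = -(122/71 + 49) = -1*3601/71 = -3601/71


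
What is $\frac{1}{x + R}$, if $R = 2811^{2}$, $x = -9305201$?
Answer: $- \frac{1}{1403480} \approx -7.1251 \cdot 10^{-7}$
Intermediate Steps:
$R = 7901721$
$\frac{1}{x + R} = \frac{1}{-9305201 + 7901721} = \frac{1}{-1403480} = - \frac{1}{1403480}$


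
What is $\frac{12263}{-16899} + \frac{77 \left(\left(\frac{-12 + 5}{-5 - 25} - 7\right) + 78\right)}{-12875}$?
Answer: $- \frac{2505765767}{2175746250} \approx -1.1517$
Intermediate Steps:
$\frac{12263}{-16899} + \frac{77 \left(\left(\frac{-12 + 5}{-5 - 25} - 7\right) + 78\right)}{-12875} = 12263 \left(- \frac{1}{16899}\right) + 77 \left(\left(- \frac{7}{-30} - 7\right) + 78\right) \left(- \frac{1}{12875}\right) = - \frac{12263}{16899} + 77 \left(\left(\left(-7\right) \left(- \frac{1}{30}\right) - 7\right) + 78\right) \left(- \frac{1}{12875}\right) = - \frac{12263}{16899} + 77 \left(\left(\frac{7}{30} - 7\right) + 78\right) \left(- \frac{1}{12875}\right) = - \frac{12263}{16899} + 77 \left(- \frac{203}{30} + 78\right) \left(- \frac{1}{12875}\right) = - \frac{12263}{16899} + 77 \cdot \frac{2137}{30} \left(- \frac{1}{12875}\right) = - \frac{12263}{16899} + \frac{164549}{30} \left(- \frac{1}{12875}\right) = - \frac{12263}{16899} - \frac{164549}{386250} = - \frac{2505765767}{2175746250}$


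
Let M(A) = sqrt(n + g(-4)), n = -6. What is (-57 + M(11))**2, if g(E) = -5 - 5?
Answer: 3233 - 456*I ≈ 3233.0 - 456.0*I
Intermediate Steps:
g(E) = -10
M(A) = 4*I (M(A) = sqrt(-6 - 10) = sqrt(-16) = 4*I)
(-57 + M(11))**2 = (-57 + 4*I)**2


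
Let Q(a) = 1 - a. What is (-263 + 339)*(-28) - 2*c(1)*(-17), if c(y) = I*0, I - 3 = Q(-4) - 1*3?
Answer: -2128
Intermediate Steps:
I = 5 (I = 3 + ((1 - 1*(-4)) - 1*3) = 3 + ((1 + 4) - 3) = 3 + (5 - 3) = 3 + 2 = 5)
c(y) = 0 (c(y) = 5*0 = 0)
(-263 + 339)*(-28) - 2*c(1)*(-17) = (-263 + 339)*(-28) - 2*0*(-17) = 76*(-28) - 0*(-17) = -2128 - 1*0 = -2128 + 0 = -2128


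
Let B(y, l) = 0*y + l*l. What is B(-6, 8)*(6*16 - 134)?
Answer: -2432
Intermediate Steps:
B(y, l) = l**2 (B(y, l) = 0 + l**2 = l**2)
B(-6, 8)*(6*16 - 134) = 8**2*(6*16 - 134) = 64*(96 - 134) = 64*(-38) = -2432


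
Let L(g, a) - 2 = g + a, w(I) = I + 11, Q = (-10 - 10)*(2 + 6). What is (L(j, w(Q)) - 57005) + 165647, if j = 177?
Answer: 108672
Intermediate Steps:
Q = -160 (Q = -20*8 = -160)
w(I) = 11 + I
L(g, a) = 2 + a + g (L(g, a) = 2 + (g + a) = 2 + (a + g) = 2 + a + g)
(L(j, w(Q)) - 57005) + 165647 = ((2 + (11 - 160) + 177) - 57005) + 165647 = ((2 - 149 + 177) - 57005) + 165647 = (30 - 57005) + 165647 = -56975 + 165647 = 108672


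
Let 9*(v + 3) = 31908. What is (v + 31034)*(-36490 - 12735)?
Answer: -5106060025/3 ≈ -1.7020e+9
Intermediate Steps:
v = 10627/3 (v = -3 + (⅑)*31908 = -3 + 10636/3 = 10627/3 ≈ 3542.3)
(v + 31034)*(-36490 - 12735) = (10627/3 + 31034)*(-36490 - 12735) = (103729/3)*(-49225) = -5106060025/3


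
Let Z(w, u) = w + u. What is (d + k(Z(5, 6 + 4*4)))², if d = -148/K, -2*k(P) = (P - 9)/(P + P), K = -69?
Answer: 8281/2116 ≈ 3.9135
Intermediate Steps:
Z(w, u) = u + w
k(P) = -(-9 + P)/(4*P) (k(P) = -(P - 9)/(2*(P + P)) = -(-9 + P)/(2*(2*P)) = -(-9 + P)*1/(2*P)/2 = -(-9 + P)/(4*P))
d = 148/69 (d = -148/(-69) = -148*(-1/69) = 148/69 ≈ 2.1449)
(d + k(Z(5, 6 + 4*4)))² = (148/69 + (9 - ((6 + 4*4) + 5))/(4*((6 + 4*4) + 5)))² = (148/69 + (9 - ((6 + 16) + 5))/(4*((6 + 16) + 5)))² = (148/69 + (9 - (22 + 5))/(4*(22 + 5)))² = (148/69 + (¼)*(9 - 1*27)/27)² = (148/69 + (¼)*(1/27)*(9 - 27))² = (148/69 + (¼)*(1/27)*(-18))² = (148/69 - ⅙)² = (91/46)² = 8281/2116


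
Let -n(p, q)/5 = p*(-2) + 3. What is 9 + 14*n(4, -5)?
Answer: 359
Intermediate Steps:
n(p, q) = -15 + 10*p (n(p, q) = -5*(p*(-2) + 3) = -5*(-2*p + 3) = -5*(3 - 2*p) = -15 + 10*p)
9 + 14*n(4, -5) = 9 + 14*(-15 + 10*4) = 9 + 14*(-15 + 40) = 9 + 14*25 = 9 + 350 = 359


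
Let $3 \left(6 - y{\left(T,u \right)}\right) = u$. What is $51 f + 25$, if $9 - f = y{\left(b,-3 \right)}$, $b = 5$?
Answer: $127$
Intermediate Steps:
$y{\left(T,u \right)} = 6 - \frac{u}{3}$
$f = 2$ ($f = 9 - \left(6 - -1\right) = 9 - \left(6 + 1\right) = 9 - 7 = 2$)
$51 f + 25 = 51 \cdot 2 + 25 = 102 + 25 = 127$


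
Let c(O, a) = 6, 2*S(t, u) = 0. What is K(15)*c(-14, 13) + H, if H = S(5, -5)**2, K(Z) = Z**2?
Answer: 1350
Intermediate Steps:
S(t, u) = 0 (S(t, u) = (1/2)*0 = 0)
H = 0 (H = 0**2 = 0)
K(15)*c(-14, 13) + H = 15**2*6 + 0 = 225*6 + 0 = 1350 + 0 = 1350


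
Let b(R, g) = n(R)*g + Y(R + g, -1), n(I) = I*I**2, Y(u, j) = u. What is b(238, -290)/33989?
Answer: -3909568932/33989 ≈ -1.1502e+5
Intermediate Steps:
n(I) = I**3
b(R, g) = R + g + g*R**3 (b(R, g) = R**3*g + (R + g) = g*R**3 + (R + g) = R + g + g*R**3)
b(238, -290)/33989 = (238 - 290 - 290*238**3)/33989 = (238 - 290 - 290*13481272)*(1/33989) = (238 - 290 - 3909568880)*(1/33989) = -3909568932*1/33989 = -3909568932/33989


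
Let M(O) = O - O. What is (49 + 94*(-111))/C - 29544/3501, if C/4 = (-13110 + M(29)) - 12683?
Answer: -1003918561/120401724 ≈ -8.3381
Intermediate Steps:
M(O) = 0
C = -103172 (C = 4*((-13110 + 0) - 12683) = 4*(-13110 - 12683) = 4*(-25793) = -103172)
(49 + 94*(-111))/C - 29544/3501 = (49 + 94*(-111))/(-103172) - 29544/3501 = (49 - 10434)*(-1/103172) - 29544*1/3501 = -10385*(-1/103172) - 9848/1167 = 10385/103172 - 9848/1167 = -1003918561/120401724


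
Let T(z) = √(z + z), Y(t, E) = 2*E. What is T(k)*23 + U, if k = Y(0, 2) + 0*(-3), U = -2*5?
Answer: -10 + 46*√2 ≈ 55.054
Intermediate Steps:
U = -10
k = 4 (k = 2*2 + 0*(-3) = 4 + 0 = 4)
T(z) = √2*√z (T(z) = √(2*z) = √2*√z)
T(k)*23 + U = (√2*√4)*23 - 10 = (√2*2)*23 - 10 = (2*√2)*23 - 10 = 46*√2 - 10 = -10 + 46*√2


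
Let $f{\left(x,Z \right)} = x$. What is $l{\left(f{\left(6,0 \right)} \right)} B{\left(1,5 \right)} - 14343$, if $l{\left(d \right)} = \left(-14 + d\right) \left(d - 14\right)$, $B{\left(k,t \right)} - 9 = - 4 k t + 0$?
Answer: $-15047$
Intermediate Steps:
$B{\left(k,t \right)} = 9 - 4 k t$ ($B{\left(k,t \right)} = 9 + \left(- 4 k t + 0\right) = 9 - 4 k t$)
$l{\left(d \right)} = \left(-14 + d\right)^{2}$ ($l{\left(d \right)} = \left(-14 + d\right) \left(-14 + d\right) = \left(-14 + d\right)^{2}$)
$l{\left(f{\left(6,0 \right)} \right)} B{\left(1,5 \right)} - 14343 = \left(-14 + 6\right)^{2} \left(9 - 4 \cdot 5\right) - 14343 = \left(-8\right)^{2} \left(9 - 20\right) - 14343 = 64 \left(-11\right) - 14343 = -704 - 14343 = -15047$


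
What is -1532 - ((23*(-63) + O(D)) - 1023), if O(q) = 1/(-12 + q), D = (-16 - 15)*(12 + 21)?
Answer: 972901/1035 ≈ 940.00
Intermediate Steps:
D = -1023 (D = -31*33 = -1023)
-1532 - ((23*(-63) + O(D)) - 1023) = -1532 - ((23*(-63) + 1/(-12 - 1023)) - 1023) = -1532 - ((-1449 + 1/(-1035)) - 1023) = -1532 - ((-1449 - 1/1035) - 1023) = -1532 - (-1499716/1035 - 1023) = -1532 - 1*(-2558521/1035) = -1532 + 2558521/1035 = 972901/1035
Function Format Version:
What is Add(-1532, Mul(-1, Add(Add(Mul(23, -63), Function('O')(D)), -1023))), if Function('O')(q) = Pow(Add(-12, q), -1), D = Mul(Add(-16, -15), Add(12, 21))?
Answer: Rational(972901, 1035) ≈ 940.00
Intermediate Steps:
D = -1023 (D = Mul(-31, 33) = -1023)
Add(-1532, Mul(-1, Add(Add(Mul(23, -63), Function('O')(D)), -1023))) = Add(-1532, Mul(-1, Add(Add(Mul(23, -63), Pow(Add(-12, -1023), -1)), -1023))) = Add(-1532, Mul(-1, Add(Add(-1449, Pow(-1035, -1)), -1023))) = Add(-1532, Mul(-1, Add(Add(-1449, Rational(-1, 1035)), -1023))) = Add(-1532, Mul(-1, Add(Rational(-1499716, 1035), -1023))) = Add(-1532, Mul(-1, Rational(-2558521, 1035))) = Add(-1532, Rational(2558521, 1035)) = Rational(972901, 1035)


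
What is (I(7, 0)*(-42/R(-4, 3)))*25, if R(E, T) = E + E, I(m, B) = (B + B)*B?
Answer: 0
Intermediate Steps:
I(m, B) = 2*B² (I(m, B) = (2*B)*B = 2*B²)
R(E, T) = 2*E
(I(7, 0)*(-42/R(-4, 3)))*25 = ((2*0²)*(-42/(2*(-4))))*25 = ((2*0)*(-42/(-8)))*25 = (0*(-42*(-⅛)))*25 = (0*(21/4))*25 = 0*25 = 0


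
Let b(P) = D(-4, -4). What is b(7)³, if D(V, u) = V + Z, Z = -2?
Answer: -216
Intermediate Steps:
D(V, u) = -2 + V (D(V, u) = V - 2 = -2 + V)
b(P) = -6 (b(P) = -2 - 4 = -6)
b(7)³ = (-6)³ = -216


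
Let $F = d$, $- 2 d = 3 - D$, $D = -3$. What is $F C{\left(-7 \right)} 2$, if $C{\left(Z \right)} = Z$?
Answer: $42$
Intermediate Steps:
$d = -3$ ($d = - \frac{3 - -3}{2} = - \frac{3 + 3}{2} = \left(- \frac{1}{2}\right) 6 = -3$)
$F = -3$
$F C{\left(-7 \right)} 2 = - 3 \left(\left(-7\right) 2\right) = \left(-3\right) \left(-14\right) = 42$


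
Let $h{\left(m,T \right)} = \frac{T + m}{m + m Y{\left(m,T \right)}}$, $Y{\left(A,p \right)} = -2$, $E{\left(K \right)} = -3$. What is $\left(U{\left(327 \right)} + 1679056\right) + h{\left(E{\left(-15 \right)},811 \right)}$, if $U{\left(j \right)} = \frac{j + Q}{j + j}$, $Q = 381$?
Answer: $\frac{549139738}{327} \approx 1.6793 \cdot 10^{6}$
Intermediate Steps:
$U{\left(j \right)} = \frac{381 + j}{2 j}$ ($U{\left(j \right)} = \frac{j + 381}{j + j} = \frac{381 + j}{2 j}$)
$h{\left(m,T \right)} = - \frac{T + m}{m}$ ($h{\left(m,T \right)} = \frac{T + m}{m + m \left(-2\right)} = \frac{T + m}{m - 2 m} = \frac{T + m}{\left(-1\right) m} = \left(T + m\right) \left(- \frac{1}{m}\right) = - \frac{T + m}{m}$)
$\left(U{\left(327 \right)} + 1679056\right) + h{\left(E{\left(-15 \right)},811 \right)} = \left(\frac{381 + 327}{2 \cdot 327} + 1679056\right) + \frac{\left(-1\right) 811 - -3}{-3} = \left(\frac{1}{2} \cdot \frac{1}{327} \cdot 708 + 1679056\right) - \frac{-811 + 3}{3} = \left(\frac{118}{109} + 1679056\right) - - \frac{808}{3} = \frac{183017222}{109} + \frac{808}{3} = \frac{549139738}{327}$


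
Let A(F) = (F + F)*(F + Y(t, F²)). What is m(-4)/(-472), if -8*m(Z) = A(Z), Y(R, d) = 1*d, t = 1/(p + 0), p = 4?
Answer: -3/118 ≈ -0.025424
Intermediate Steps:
t = ¼ (t = 1/(4 + 0) = 1/4 = ¼ ≈ 0.25000)
Y(R, d) = d
A(F) = 2*F*(F + F²) (A(F) = (F + F)*(F + F²) = (2*F)*(F + F²) = 2*F*(F + F²))
m(Z) = -Z²*(1 + Z)/4
m(-4)/(-472) = -¼*(-4)²*(1 - 4)/(-472) = -¼*16*(-3)*(-1/472) = 12*(-1/472) = -3/118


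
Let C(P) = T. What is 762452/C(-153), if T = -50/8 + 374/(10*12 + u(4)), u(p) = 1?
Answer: -33547888/139 ≈ -2.4135e+5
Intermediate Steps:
T = -139/44 (T = -50/8 + 374/(10*12 + 1) = -50*⅛ + 374/(120 + 1) = -25/4 + 374/121 = -25/4 + 374*(1/121) = -25/4 + 34/11 = -139/44 ≈ -3.1591)
C(P) = -139/44
762452/C(-153) = 762452/(-139/44) = 762452*(-44/139) = -33547888/139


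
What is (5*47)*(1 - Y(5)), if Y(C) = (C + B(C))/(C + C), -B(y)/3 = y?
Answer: 470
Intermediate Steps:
B(y) = -3*y
Y(C) = -1 (Y(C) = (C - 3*C)/(C + C) = (-2*C)/((2*C)) = (-2*C)*(1/(2*C)) = -1)
(5*47)*(1 - Y(5)) = (5*47)*(1 - 1*(-1)) = 235*(1 + 1) = 235*2 = 470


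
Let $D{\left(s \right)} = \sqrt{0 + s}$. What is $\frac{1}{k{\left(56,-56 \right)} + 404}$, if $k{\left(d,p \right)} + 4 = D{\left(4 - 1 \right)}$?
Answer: $\frac{400}{159997} - \frac{\sqrt{3}}{159997} \approx 0.0024892$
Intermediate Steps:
$D{\left(s \right)} = \sqrt{s}$
$k{\left(d,p \right)} = -4 + \sqrt{3}$ ($k{\left(d,p \right)} = -4 + \sqrt{4 - 1} = -4 + \sqrt{3}$)
$\frac{1}{k{\left(56,-56 \right)} + 404} = \frac{1}{\left(-4 + \sqrt{3}\right) + 404} = \frac{1}{400 + \sqrt{3}}$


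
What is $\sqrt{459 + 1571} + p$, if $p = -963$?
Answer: $-963 + \sqrt{2030} \approx -917.94$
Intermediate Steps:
$\sqrt{459 + 1571} + p = \sqrt{459 + 1571} - 963 = \sqrt{2030} - 963 = -963 + \sqrt{2030}$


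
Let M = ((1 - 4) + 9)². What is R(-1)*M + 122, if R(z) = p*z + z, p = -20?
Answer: 806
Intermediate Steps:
R(z) = -19*z (R(z) = -20*z + z = -19*z)
M = 36 (M = (-3 + 9)² = 6² = 36)
R(-1)*M + 122 = -19*(-1)*36 + 122 = 19*36 + 122 = 684 + 122 = 806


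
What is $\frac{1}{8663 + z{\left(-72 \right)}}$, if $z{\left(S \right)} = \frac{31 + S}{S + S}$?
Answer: $\frac{144}{1247513} \approx 0.00011543$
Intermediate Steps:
$z{\left(S \right)} = \frac{31 + S}{2 S}$
$\frac{1}{8663 + z{\left(-72 \right)}} = \frac{1}{8663 + \frac{31 - 72}{2 \left(-72\right)}} = \frac{1}{8663 + \frac{1}{2} \left(- \frac{1}{72}\right) \left(-41\right)} = \frac{1}{8663 + \frac{41}{144}} = \frac{1}{\frac{1247513}{144}} = \frac{144}{1247513}$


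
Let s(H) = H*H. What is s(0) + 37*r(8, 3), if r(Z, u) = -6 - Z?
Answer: -518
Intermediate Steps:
s(H) = H**2
s(0) + 37*r(8, 3) = 0**2 + 37*(-6 - 1*8) = 0 + 37*(-6 - 8) = 0 + 37*(-14) = 0 - 518 = -518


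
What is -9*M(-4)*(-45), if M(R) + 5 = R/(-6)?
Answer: -1755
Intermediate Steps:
M(R) = -5 - R/6 (M(R) = -5 + R/(-6) = -5 + R*(-⅙) = -5 - R/6)
-9*M(-4)*(-45) = -9*(-5 - ⅙*(-4))*(-45) = -9*(-5 + ⅔)*(-45) = -9*(-13/3)*(-45) = 39*(-45) = -1755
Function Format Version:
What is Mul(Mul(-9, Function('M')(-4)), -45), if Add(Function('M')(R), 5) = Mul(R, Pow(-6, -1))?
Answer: -1755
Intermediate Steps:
Function('M')(R) = Add(-5, Mul(Rational(-1, 6), R)) (Function('M')(R) = Add(-5, Mul(R, Pow(-6, -1))) = Add(-5, Mul(R, Rational(-1, 6))) = Add(-5, Mul(Rational(-1, 6), R)))
Mul(Mul(-9, Function('M')(-4)), -45) = Mul(Mul(-9, Add(-5, Mul(Rational(-1, 6), -4))), -45) = Mul(Mul(-9, Add(-5, Rational(2, 3))), -45) = Mul(Mul(-9, Rational(-13, 3)), -45) = Mul(39, -45) = -1755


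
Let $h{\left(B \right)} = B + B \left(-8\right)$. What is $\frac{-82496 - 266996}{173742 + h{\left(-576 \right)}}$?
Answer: $- \frac{174746}{88887} \approx -1.9659$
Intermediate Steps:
$h{\left(B \right)} = - 7 B$ ($h{\left(B \right)} = B - 8 B = - 7 B$)
$\frac{-82496 - 266996}{173742 + h{\left(-576 \right)}} = \frac{-82496 - 266996}{173742 - -4032} = - \frac{349492}{173742 + 4032} = - \frac{349492}{177774} = \left(-349492\right) \frac{1}{177774} = - \frac{174746}{88887}$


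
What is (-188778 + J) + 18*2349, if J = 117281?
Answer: -29215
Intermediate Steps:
(-188778 + J) + 18*2349 = (-188778 + 117281) + 18*2349 = -71497 + 42282 = -29215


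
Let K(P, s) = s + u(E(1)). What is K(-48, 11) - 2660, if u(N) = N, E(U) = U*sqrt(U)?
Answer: -2648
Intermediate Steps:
E(U) = U**(3/2)
K(P, s) = 1 + s (K(P, s) = s + 1**(3/2) = s + 1 = 1 + s)
K(-48, 11) - 2660 = (1 + 11) - 2660 = 12 - 2660 = -2648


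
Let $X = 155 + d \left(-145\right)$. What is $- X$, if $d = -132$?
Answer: $-19295$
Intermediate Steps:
$X = 19295$ ($X = 155 - -19140 = 155 + 19140 = 19295$)
$- X = \left(-1\right) 19295 = -19295$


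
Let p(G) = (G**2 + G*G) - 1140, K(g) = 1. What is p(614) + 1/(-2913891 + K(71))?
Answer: 2193727914279/2913890 ≈ 7.5285e+5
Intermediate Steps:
p(G) = -1140 + 2*G**2 (p(G) = (G**2 + G**2) - 1140 = 2*G**2 - 1140 = -1140 + 2*G**2)
p(614) + 1/(-2913891 + K(71)) = (-1140 + 2*614**2) + 1/(-2913891 + 1) = (-1140 + 2*376996) + 1/(-2913890) = (-1140 + 753992) - 1/2913890 = 752852 - 1/2913890 = 2193727914279/2913890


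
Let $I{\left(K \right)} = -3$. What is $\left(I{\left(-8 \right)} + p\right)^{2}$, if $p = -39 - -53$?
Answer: $121$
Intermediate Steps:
$p = 14$ ($p = -39 + 53 = 14$)
$\left(I{\left(-8 \right)} + p\right)^{2} = \left(-3 + 14\right)^{2} = 11^{2} = 121$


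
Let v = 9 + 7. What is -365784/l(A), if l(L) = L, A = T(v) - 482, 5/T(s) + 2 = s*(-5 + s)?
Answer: 63646416/83863 ≈ 758.93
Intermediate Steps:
v = 16
T(s) = 5/(-2 + s*(-5 + s))
A = -83863/174 (A = 5/(-2 + 16**2 - 5*16) - 482 = 5/(-2 + 256 - 80) - 482 = 5/174 - 482 = -83863/174 ≈ -481.97)
-365784/l(A) = -365784/(-83863/174) = -365784*(-174/83863) = 63646416/83863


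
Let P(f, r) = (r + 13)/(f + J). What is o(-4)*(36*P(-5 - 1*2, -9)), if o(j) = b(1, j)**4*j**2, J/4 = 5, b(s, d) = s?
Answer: 2304/13 ≈ 177.23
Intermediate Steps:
J = 20 (J = 4*5 = 20)
P(f, r) = (13 + r)/(20 + f) (P(f, r) = (r + 13)/(f + 20) = (13 + r)/(20 + f))
o(j) = j**2 (o(j) = 1**4*j**2 = 1*j**2 = j**2)
o(-4)*(36*P(-5 - 1*2, -9)) = (-4)**2*(36*((13 - 9)/(20 + (-5 - 1*2)))) = 16*(36*(4/(20 + (-5 - 2)))) = 16*(36*(4/(20 - 7))) = 16*(36*(4/13)) = 16*(144/13) = 2304/13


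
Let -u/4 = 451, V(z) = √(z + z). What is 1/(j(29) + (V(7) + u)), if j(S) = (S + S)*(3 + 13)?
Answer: -438/383681 - √14/767362 ≈ -0.0011464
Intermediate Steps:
V(z) = √2*√z (V(z) = √(2*z) = √2*√z)
u = -1804 (u = -4*451 = -1804)
j(S) = 32*S (j(S) = (2*S)*16 = 32*S)
1/(j(29) + (V(7) + u)) = 1/(32*29 + (√2*√7 - 1804)) = 1/(928 + (√14 - 1804)) = 1/(928 + (-1804 + √14)) = 1/(-876 + √14)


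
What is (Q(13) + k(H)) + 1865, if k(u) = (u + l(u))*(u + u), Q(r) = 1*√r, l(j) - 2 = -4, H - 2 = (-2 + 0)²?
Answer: 1913 + √13 ≈ 1916.6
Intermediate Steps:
H = 6 (H = 2 + (-2 + 0)² = 2 + (-2)² = 2 + 4 = 6)
l(j) = -2 (l(j) = 2 - 4 = -2)
Q(r) = √r
k(u) = 2*u*(-2 + u) (k(u) = (u - 2)*(u + u) = (-2 + u)*(2*u) = 2*u*(-2 + u))
(Q(13) + k(H)) + 1865 = (√13 + 2*6*(-2 + 6)) + 1865 = (√13 + 2*6*4) + 1865 = (√13 + 48) + 1865 = (48 + √13) + 1865 = 1913 + √13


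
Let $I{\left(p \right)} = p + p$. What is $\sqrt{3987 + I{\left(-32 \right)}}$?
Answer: $\sqrt{3923} \approx 62.634$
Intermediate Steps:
$I{\left(p \right)} = 2 p$
$\sqrt{3987 + I{\left(-32 \right)}} = \sqrt{3987 + 2 \left(-32\right)} = \sqrt{3987 - 64} = \sqrt{3923}$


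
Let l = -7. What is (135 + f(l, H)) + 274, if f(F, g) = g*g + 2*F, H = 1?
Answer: 396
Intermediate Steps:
f(F, g) = g² + 2*F
(135 + f(l, H)) + 274 = (135 + (1² + 2*(-7))) + 274 = (135 + (1 - 14)) + 274 = (135 - 13) + 274 = 122 + 274 = 396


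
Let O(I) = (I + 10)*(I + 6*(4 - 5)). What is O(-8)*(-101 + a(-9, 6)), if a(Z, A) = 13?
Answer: 2464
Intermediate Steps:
O(I) = (-6 + I)*(10 + I) (O(I) = (10 + I)*(I + 6*(-1)) = (10 + I)*(I - 6) = (10 + I)*(-6 + I) = (-6 + I)*(10 + I))
O(-8)*(-101 + a(-9, 6)) = (-60 + (-8)**2 + 4*(-8))*(-101 + 13) = (-60 + 64 - 32)*(-88) = -28*(-88) = 2464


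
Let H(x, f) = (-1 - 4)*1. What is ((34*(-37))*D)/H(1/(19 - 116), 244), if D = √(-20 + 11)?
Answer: 3774*I/5 ≈ 754.8*I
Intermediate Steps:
D = 3*I (D = √(-9) = 3*I ≈ 3.0*I)
H(x, f) = -5 (H(x, f) = -5*1 = -5)
((34*(-37))*D)/H(1/(19 - 116), 244) = ((34*(-37))*(3*I))/(-5) = -3774*I*(-⅕) = 3774*I/5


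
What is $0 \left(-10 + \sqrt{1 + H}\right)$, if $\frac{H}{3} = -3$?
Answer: $0$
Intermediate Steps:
$H = -9$ ($H = 3 \left(-3\right) = -9$)
$0 \left(-10 + \sqrt{1 + H}\right) = 0 \left(-10 + \sqrt{1 - 9}\right) = 0 \left(-10 + \sqrt{-8}\right) = 0 \left(-10 + 2 i \sqrt{2}\right) = 0$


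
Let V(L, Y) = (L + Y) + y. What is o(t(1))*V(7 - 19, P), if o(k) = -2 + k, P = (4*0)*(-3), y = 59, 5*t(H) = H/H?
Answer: -423/5 ≈ -84.600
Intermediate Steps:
t(H) = 1/5 (t(H) = (H/H)/5 = (1/5)*1 = 1/5)
P = 0 (P = 0*(-3) = 0)
V(L, Y) = 59 + L + Y (V(L, Y) = (L + Y) + 59 = 59 + L + Y)
o(t(1))*V(7 - 19, P) = (-2 + 1/5)*(59 + (7 - 19) + 0) = -9*(59 - 12 + 0)/5 = -9/5*47 = -423/5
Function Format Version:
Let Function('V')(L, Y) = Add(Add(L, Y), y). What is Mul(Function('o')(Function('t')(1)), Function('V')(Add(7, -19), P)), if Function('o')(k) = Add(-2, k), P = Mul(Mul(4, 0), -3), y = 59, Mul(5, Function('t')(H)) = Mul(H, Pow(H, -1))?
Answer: Rational(-423, 5) ≈ -84.600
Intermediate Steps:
Function('t')(H) = Rational(1, 5) (Function('t')(H) = Mul(Rational(1, 5), Mul(H, Pow(H, -1))) = Mul(Rational(1, 5), 1) = Rational(1, 5))
P = 0 (P = Mul(0, -3) = 0)
Function('V')(L, Y) = Add(59, L, Y) (Function('V')(L, Y) = Add(Add(L, Y), 59) = Add(59, L, Y))
Mul(Function('o')(Function('t')(1)), Function('V')(Add(7, -19), P)) = Mul(Add(-2, Rational(1, 5)), Add(59, Add(7, -19), 0)) = Mul(Rational(-9, 5), Add(59, -12, 0)) = Mul(Rational(-9, 5), 47) = Rational(-423, 5)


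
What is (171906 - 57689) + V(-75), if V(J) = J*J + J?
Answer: 119767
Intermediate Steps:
V(J) = J + J² (V(J) = J² + J = J + J²)
(171906 - 57689) + V(-75) = (171906 - 57689) - 75*(1 - 75) = 114217 - 75*(-74) = 114217 + 5550 = 119767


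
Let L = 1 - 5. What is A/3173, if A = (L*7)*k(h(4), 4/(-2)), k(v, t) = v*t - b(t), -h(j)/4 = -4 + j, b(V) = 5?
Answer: 140/3173 ≈ 0.044122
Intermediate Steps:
L = -4
h(j) = 16 - 4*j (h(j) = -4*(-4 + j) = 16 - 4*j)
k(v, t) = -5 + t*v (k(v, t) = v*t - 1*5 = t*v - 5 = -5 + t*v)
A = 140 (A = (-4*7)*(-5 + (4/(-2))*(16 - 4*4)) = -28*(-5 + (4*(-1/2))*(16 - 16)) = -28*(-5 - 2*0) = -28*(-5 + 0) = -28*(-5) = 140)
A/3173 = 140/3173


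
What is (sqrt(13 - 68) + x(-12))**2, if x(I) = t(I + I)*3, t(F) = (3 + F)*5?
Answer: (315 - I*sqrt(55))**2 ≈ 99170.0 - 4672.2*I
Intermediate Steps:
t(F) = 15 + 5*F
x(I) = 45 + 30*I (x(I) = (15 + 5*(I + I))*3 = (15 + 5*(2*I))*3 = (15 + 10*I)*3 = 45 + 30*I)
(sqrt(13 - 68) + x(-12))**2 = (sqrt(13 - 68) + (45 + 30*(-12)))**2 = (sqrt(-55) + (45 - 360))**2 = (I*sqrt(55) - 315)**2 = (-315 + I*sqrt(55))**2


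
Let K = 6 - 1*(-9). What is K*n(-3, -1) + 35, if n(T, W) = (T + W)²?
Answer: 275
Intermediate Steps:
K = 15 (K = 6 + 9 = 15)
K*n(-3, -1) + 35 = 15*(-3 - 1)² + 35 = 15*(-4)² + 35 = 15*16 + 35 = 240 + 35 = 275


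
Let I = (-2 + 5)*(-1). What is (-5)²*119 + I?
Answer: 2972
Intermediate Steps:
I = -3 (I = 3*(-1) = -3)
(-5)²*119 + I = (-5)²*119 - 3 = 25*119 - 3 = 2975 - 3 = 2972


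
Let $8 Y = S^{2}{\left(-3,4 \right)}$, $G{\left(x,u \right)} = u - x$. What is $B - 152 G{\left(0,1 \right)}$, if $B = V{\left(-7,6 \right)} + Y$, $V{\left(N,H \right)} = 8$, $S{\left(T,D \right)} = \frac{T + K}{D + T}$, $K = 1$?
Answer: $- \frac{287}{2} \approx -143.5$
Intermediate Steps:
$S{\left(T,D \right)} = \frac{1 + T}{D + T}$ ($S{\left(T,D \right)} = \frac{T + 1}{D + T} = \frac{1 + T}{D + T}$)
$Y = \frac{1}{2}$ ($Y = \frac{\left(\frac{1 - 3}{4 - 3}\right)^{2}}{8} = \frac{\left(1^{-1} \left(-2\right)\right)^{2}}{8} = \frac{\left(1 \left(-2\right)\right)^{2}}{8} = \frac{\left(-2\right)^{2}}{8} = \frac{1}{8} \cdot 4 = \frac{1}{2} \approx 0.5$)
$B = \frac{17}{2}$ ($B = 8 + \frac{1}{2} = \frac{17}{2} \approx 8.5$)
$B - 152 G{\left(0,1 \right)} = \frac{17}{2} - 152 \left(1 - 0\right) = \frac{17}{2} - 152 \left(1 + 0\right) = \frac{17}{2} - 152 = - \frac{287}{2}$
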